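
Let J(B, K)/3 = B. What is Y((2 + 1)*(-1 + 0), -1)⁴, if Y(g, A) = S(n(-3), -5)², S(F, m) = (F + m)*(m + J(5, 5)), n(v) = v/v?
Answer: 6553600000000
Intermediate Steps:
J(B, K) = 3*B
n(v) = 1
S(F, m) = (15 + m)*(F + m) (S(F, m) = (F + m)*(m + 3*5) = (F + m)*(m + 15) = (F + m)*(15 + m) = (15 + m)*(F + m))
Y(g, A) = 1600 (Y(g, A) = ((-5)² + 15*1 + 15*(-5) + 1*(-5))² = (25 + 15 - 75 - 5)² = (-40)² = 1600)
Y((2 + 1)*(-1 + 0), -1)⁴ = 1600⁴ = 6553600000000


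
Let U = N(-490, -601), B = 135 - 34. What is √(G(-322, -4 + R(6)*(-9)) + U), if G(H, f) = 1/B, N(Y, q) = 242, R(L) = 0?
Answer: √2468743/101 ≈ 15.557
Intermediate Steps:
B = 101
G(H, f) = 1/101
U = 242
√(G(-322, -4 + R(6)*(-9)) + U) = √(1/101 + 242) = √(24443/101) = √2468743/101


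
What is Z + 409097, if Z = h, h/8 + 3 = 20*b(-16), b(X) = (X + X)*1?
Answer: 403953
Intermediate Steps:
b(X) = 2*X (b(X) = (2*X)*1 = 2*X)
h = -5144 (h = -24 + 8*(20*(2*(-16))) = -24 + 8*(20*(-32)) = -24 + 8*(-640) = -24 - 5120 = -5144)
Z = -5144
Z + 409097 = -5144 + 409097 = 403953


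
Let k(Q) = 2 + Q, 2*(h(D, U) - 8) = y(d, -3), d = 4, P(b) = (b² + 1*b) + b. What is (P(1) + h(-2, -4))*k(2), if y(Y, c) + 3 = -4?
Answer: 30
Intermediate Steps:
P(b) = b² + 2*b (P(b) = (b² + b) + b = (b + b²) + b = b² + 2*b)
y(Y, c) = -7 (y(Y, c) = -3 - 4 = -7)
h(D, U) = 9/2 (h(D, U) = 8 + (½)*(-7) = 8 - 7/2 = 9/2)
(P(1) + h(-2, -4))*k(2) = (1*(2 + 1) + 9/2)*(2 + 2) = (1*3 + 9/2)*4 = (3 + 9/2)*4 = (15/2)*4 = 30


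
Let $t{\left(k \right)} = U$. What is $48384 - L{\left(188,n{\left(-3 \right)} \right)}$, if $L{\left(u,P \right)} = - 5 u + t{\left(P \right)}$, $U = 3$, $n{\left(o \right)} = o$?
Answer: $49321$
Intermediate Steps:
$t{\left(k \right)} = 3$
$L{\left(u,P \right)} = 3 - 5 u$ ($L{\left(u,P \right)} = - 5 u + 3 = 3 - 5 u$)
$48384 - L{\left(188,n{\left(-3 \right)} \right)} = 48384 - \left(3 - 940\right) = 48384 - -937 = 48384 + 937 = 49321$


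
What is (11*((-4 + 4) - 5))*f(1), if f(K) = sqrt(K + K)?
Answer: -55*sqrt(2) ≈ -77.782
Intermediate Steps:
f(K) = sqrt(2)*sqrt(K) (f(K) = sqrt(2*K) = sqrt(2)*sqrt(K))
(11*((-4 + 4) - 5))*f(1) = (11*((-4 + 4) - 5))*(sqrt(2)*sqrt(1)) = (11*(0 - 5))*(sqrt(2)*1) = (11*(-5))*sqrt(2) = -55*sqrt(2)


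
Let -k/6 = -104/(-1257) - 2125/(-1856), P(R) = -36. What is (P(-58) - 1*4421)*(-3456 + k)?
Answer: 6002097230237/388832 ≈ 1.5436e+7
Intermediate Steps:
k = -2864149/388832 (k = -6*(-104/(-1257) - 2125/(-1856)) = -6*(-104*(-1/1257) - 2125*(-1/1856)) = -6*(104/1257 + 2125/1856) = -6*2864149/2332992 = -2864149/388832 ≈ -7.3660)
(P(-58) - 1*4421)*(-3456 + k) = (-36 - 1*4421)*(-3456 - 2864149/388832) = (-36 - 4421)*(-1346667541/388832) = -4457*(-1346667541/388832) = 6002097230237/388832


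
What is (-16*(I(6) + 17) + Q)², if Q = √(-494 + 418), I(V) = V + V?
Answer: 215220 - 1856*I*√19 ≈ 2.1522e+5 - 8090.1*I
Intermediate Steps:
I(V) = 2*V
Q = 2*I*√19 (Q = √(-76) = 2*I*√19 ≈ 8.7178*I)
(-16*(I(6) + 17) + Q)² = (-16*(2*6 + 17) + 2*I*√19)² = (-16*(12 + 17) + 2*I*√19)² = (-16*29 + 2*I*√19)² = (-464 + 2*I*√19)²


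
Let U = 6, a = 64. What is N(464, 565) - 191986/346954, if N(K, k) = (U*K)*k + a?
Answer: 272883388455/173477 ≈ 1.5730e+6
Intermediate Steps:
N(K, k) = 64 + 6*K*k (N(K, k) = (6*K)*k + 64 = 6*K*k + 64 = 64 + 6*K*k)
N(464, 565) - 191986/346954 = (64 + 6*464*565) - 191986/346954 = (64 + 1572960) - 191986*1/346954 = 1573024 - 95993/173477 = 272883388455/173477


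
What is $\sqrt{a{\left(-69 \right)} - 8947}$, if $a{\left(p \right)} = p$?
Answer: $14 i \sqrt{46} \approx 94.953 i$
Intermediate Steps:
$\sqrt{a{\left(-69 \right)} - 8947} = \sqrt{-69 - 8947} = \sqrt{-9016} = 14 i \sqrt{46}$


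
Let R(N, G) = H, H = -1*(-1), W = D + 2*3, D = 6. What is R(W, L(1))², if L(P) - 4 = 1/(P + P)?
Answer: 1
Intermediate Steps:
L(P) = 4 + 1/(2*P) (L(P) = 4 + 1/(P + P) = 4 + 1/(2*P))
W = 12 (W = 6 + 2*3 = 6 + 6 = 12)
H = 1
R(N, G) = 1
R(W, L(1))² = 1² = 1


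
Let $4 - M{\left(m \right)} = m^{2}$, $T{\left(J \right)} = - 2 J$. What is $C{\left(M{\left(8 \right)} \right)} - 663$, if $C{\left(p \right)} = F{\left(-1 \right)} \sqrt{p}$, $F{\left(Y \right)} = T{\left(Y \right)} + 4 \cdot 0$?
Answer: $-663 + 4 i \sqrt{15} \approx -663.0 + 15.492 i$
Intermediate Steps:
$F{\left(Y \right)} = - 2 Y$ ($F{\left(Y \right)} = - 2 Y + 4 \cdot 0 = - 2 Y + 0 = - 2 Y$)
$M{\left(m \right)} = 4 - m^{2}$
$C{\left(p \right)} = 2 \sqrt{p}$ ($C{\left(p \right)} = \left(-2\right) \left(-1\right) \sqrt{p} = 2 \sqrt{p}$)
$C{\left(M{\left(8 \right)} \right)} - 663 = 2 \sqrt{4 - 8^{2}} - 663 = 2 \sqrt{4 - 64} - 663 = 2 \sqrt{-60} - 663 = 2 \cdot 2 i \sqrt{15} - 663 = 4 i \sqrt{15} - 663 = -663 + 4 i \sqrt{15}$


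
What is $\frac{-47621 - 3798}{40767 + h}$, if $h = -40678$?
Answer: $- \frac{51419}{89} \approx -577.74$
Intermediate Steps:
$\frac{-47621 - 3798}{40767 + h} = \frac{-47621 - 3798}{40767 - 40678} = - \frac{51419}{89}$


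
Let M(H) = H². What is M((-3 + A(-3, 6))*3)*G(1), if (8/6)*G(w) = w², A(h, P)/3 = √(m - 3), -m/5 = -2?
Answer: 486 - 243*√7/2 ≈ 164.54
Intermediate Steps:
m = 10 (m = -5*(-2) = 10)
A(h, P) = 3*√7 (A(h, P) = 3*√(10 - 3) = 3*√7)
G(w) = 3*w²/4
M((-3 + A(-3, 6))*3)*G(1) = ((-3 + 3*√7)*3)²*((¾)*1²) = (-9 + 9*√7)²*((¾)*1) = (-9 + 9*√7)²*(¾) = 3*(-9 + 9*√7)²/4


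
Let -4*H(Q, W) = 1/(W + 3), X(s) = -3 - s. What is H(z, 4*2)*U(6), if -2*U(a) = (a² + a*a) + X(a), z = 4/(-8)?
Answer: 63/88 ≈ 0.71591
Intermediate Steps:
z = -½ (z = 4*(-⅛) = -½ ≈ -0.50000)
U(a) = 3/2 + a/2 - a² (U(a) = -((a² + a*a) + (-3 - a))/2 = -((a² + a²) + (-3 - a))/2 = -(2*a² + (-3 - a))/2 = -(-3 - a + 2*a²)/2 = 3/2 + a/2 - a²)
H(Q, W) = -1/(4*(3 + W)) (H(Q, W) = -1/(4*(W + 3)) = -1/(4*(3 + W)))
H(z, 4*2)*U(6) = (-1/(12 + 4*(4*2)))*(3/2 + (½)*6 - 1*6²) = (-1/(12 + 4*8))*(3/2 + 3 - 1*36) = (-1/(12 + 32))*(3/2 + 3 - 36) = -1/44*(-63/2) = 63/88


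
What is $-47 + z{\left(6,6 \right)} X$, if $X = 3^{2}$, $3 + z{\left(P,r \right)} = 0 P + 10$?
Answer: $16$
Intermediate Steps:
$z{\left(P,r \right)} = 7$ ($z{\left(P,r \right)} = -3 + \left(0 P + 10\right) = -3 + \left(0 + 10\right) = -3 + 10 = 7$)
$X = 9$
$-47 + z{\left(6,6 \right)} X = -47 + 7 \cdot 9 = -47 + 63 = 16$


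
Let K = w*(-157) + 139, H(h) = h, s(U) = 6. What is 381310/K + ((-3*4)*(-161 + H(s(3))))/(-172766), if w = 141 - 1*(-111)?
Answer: -6595073396/681129955 ≈ -9.6825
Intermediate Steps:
w = 252 (w = 141 + 111 = 252)
K = -39425 (K = 252*(-157) + 139 = -39564 + 139 = -39425)
381310/K + ((-3*4)*(-161 + H(s(3))))/(-172766) = 381310/(-39425) + ((-3*4)*(-161 + 6))/(-172766) = 381310*(-1/39425) - 12*(-155)*(-1/172766) = -76262/7885 + 1860*(-1/172766) = -76262/7885 - 930/86383 = -6595073396/681129955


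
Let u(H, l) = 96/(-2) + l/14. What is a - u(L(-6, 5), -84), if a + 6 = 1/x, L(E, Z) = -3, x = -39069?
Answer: 1875311/39069 ≈ 48.000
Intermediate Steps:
u(H, l) = -48 + l/14 (u(H, l) = 96*(-1/2) + l*(1/14) = -48 + l/14)
a = -234415/39069 (a = -6 + 1/(-39069) = -6 - 1/39069 = -234415/39069 ≈ -6.0000)
a - u(L(-6, 5), -84) = -234415/39069 - (-48 + (1/14)*(-84)) = -234415/39069 - (-48 - 6) = -234415/39069 - 1*(-54) = -234415/39069 + 54 = 1875311/39069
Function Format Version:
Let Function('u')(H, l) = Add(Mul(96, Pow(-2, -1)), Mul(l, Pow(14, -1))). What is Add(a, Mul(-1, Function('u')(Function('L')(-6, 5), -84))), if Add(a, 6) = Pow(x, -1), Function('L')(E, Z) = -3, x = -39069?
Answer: Rational(1875311, 39069) ≈ 48.000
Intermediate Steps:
Function('u')(H, l) = Add(-48, Mul(Rational(1, 14), l)) (Function('u')(H, l) = Add(Mul(96, Rational(-1, 2)), Mul(l, Rational(1, 14))) = Add(-48, Mul(Rational(1, 14), l)))
a = Rational(-234415, 39069) (a = Add(-6, Pow(-39069, -1)) = Add(-6, Rational(-1, 39069)) = Rational(-234415, 39069) ≈ -6.0000)
Add(a, Mul(-1, Function('u')(Function('L')(-6, 5), -84))) = Add(Rational(-234415, 39069), Mul(-1, Add(-48, Mul(Rational(1, 14), -84)))) = Add(Rational(-234415, 39069), Mul(-1, Add(-48, -6))) = Add(Rational(-234415, 39069), Mul(-1, -54)) = Add(Rational(-234415, 39069), 54) = Rational(1875311, 39069)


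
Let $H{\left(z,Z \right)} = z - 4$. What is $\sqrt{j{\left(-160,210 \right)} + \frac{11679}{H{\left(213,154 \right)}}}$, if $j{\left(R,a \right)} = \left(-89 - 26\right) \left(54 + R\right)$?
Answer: $\frac{\sqrt{534912301}}{209} \approx 110.66$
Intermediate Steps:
$H{\left(z,Z \right)} = -4 + z$
$j{\left(R,a \right)} = -6210 - 115 R$ ($j{\left(R,a \right)} = - 115 \left(54 + R\right) = -6210 - 115 R$)
$\sqrt{j{\left(-160,210 \right)} + \frac{11679}{H{\left(213,154 \right)}}} = \sqrt{\left(-6210 - -18400\right) + \frac{11679}{-4 + 213}} = \sqrt{\left(-6210 + 18400\right) + \frac{11679}{209}} = \sqrt{12190 + 11679 \cdot \frac{1}{209}} = \sqrt{12190 + \frac{11679}{209}} = \sqrt{\frac{2559389}{209}} = \frac{\sqrt{534912301}}{209}$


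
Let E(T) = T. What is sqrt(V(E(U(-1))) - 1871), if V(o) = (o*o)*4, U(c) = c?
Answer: I*sqrt(1867) ≈ 43.209*I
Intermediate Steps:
V(o) = 4*o**2 (V(o) = o**2*4 = 4*o**2)
sqrt(V(E(U(-1))) - 1871) = sqrt(4*(-1)**2 - 1871) = sqrt(4*1 - 1871) = sqrt(4 - 1871) = sqrt(-1867) = I*sqrt(1867)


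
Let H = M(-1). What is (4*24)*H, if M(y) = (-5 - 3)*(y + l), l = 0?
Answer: 768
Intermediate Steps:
M(y) = -8*y (M(y) = (-5 - 3)*(y + 0) = -8*y)
H = 8 (H = -8*(-1) = 8)
(4*24)*H = (4*24)*8 = 96*8 = 768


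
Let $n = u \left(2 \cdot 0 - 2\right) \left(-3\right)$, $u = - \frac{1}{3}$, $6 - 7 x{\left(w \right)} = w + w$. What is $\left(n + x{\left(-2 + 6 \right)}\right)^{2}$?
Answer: $\frac{256}{49} \approx 5.2245$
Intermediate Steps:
$x{\left(w \right)} = \frac{6}{7} - \frac{2 w}{7}$ ($x{\left(w \right)} = \frac{6}{7} - \frac{w + w}{7} = \frac{6}{7} - \frac{2 w}{7}$)
$u = - \frac{1}{3}$ ($u = \left(-1\right) \frac{1}{3} = - \frac{1}{3} \approx -0.33333$)
$n = -2$ ($n = - \frac{2 \cdot 0 - 2}{3} \left(-3\right) = - \frac{0 - 2}{3} \left(-3\right) = \left(- \frac{1}{3}\right) \left(-2\right) \left(-3\right) = \frac{2}{3} \left(-3\right) = -2$)
$\left(n + x{\left(-2 + 6 \right)}\right)^{2} = \left(-2 + \left(\frac{6}{7} - \frac{2 \left(-2 + 6\right)}{7}\right)\right)^{2} = \left(-2 + \left(\frac{6}{7} - \frac{8}{7}\right)\right)^{2} = \left(-2 - \frac{2}{7}\right)^{2} = \left(- \frac{16}{7}\right)^{2} = \frac{256}{49}$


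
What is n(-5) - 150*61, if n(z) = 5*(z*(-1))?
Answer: -9125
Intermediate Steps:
n(z) = -5*z (n(z) = 5*(-z) = -5*z)
n(-5) - 150*61 = -5*(-5) - 150*61 = 25 - 9150 = -9125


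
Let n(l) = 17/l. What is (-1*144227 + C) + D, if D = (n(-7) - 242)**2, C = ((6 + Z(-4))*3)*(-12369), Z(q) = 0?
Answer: -15049060/49 ≈ -3.0712e+5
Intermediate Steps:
C = -222642 (C = ((6 + 0)*3)*(-12369) = (6*3)*(-12369) = 18*(-12369) = -222642)
D = 2927521/49 (D = (17/(-7) - 242)**2 = (17*(-1/7) - 242)**2 = (-17/7 - 242)**2 = (-1711/7)**2 = 2927521/49 ≈ 59745.)
(-1*144227 + C) + D = (-1*144227 - 222642) + 2927521/49 = (-144227 - 222642) + 2927521/49 = -366869 + 2927521/49 = -15049060/49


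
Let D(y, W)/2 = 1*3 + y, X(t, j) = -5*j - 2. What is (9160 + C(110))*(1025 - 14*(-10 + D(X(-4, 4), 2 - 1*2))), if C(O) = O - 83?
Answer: 15590339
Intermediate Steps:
C(O) = -83 + O
X(t, j) = -2 - 5*j
D(y, W) = 6 + 2*y (D(y, W) = 2*(1*3 + y) = 2*(3 + y) = 6 + 2*y)
(9160 + C(110))*(1025 - 14*(-10 + D(X(-4, 4), 2 - 1*2))) = (9160 + (-83 + 110))*(1025 - 14*(-10 + (6 + 2*(-2 - 5*4)))) = (9160 + 27)*(1025 - 14*(-10 + (6 + 2*(-2 - 20)))) = 9187*(1025 - 14*(-10 + (6 + 2*(-22)))) = 9187*(1025 - 14*(-10 + (6 - 44))) = 9187*(1025 - 14*(-10 - 38)) = 9187*(1025 - 14*(-48)) = 9187*(1025 + 672) = 9187*1697 = 15590339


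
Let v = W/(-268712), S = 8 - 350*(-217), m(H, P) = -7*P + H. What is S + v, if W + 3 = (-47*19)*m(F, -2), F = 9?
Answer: 10205423319/134356 ≈ 75958.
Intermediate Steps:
m(H, P) = H - 7*P
W = -20542 (W = -3 + (-47*19)*(9 - 7*(-2)) = -3 - 893*(9 + 14) = -3 - 893*23 = -3 - 20539 = -20542)
S = 75958 (S = 8 + 75950 = 75958)
v = 10271/134356 (v = -20542/(-268712) = -20542*(-1/268712) = 10271/134356 ≈ 0.076446)
S + v = 75958 + 10271/134356 = 10205423319/134356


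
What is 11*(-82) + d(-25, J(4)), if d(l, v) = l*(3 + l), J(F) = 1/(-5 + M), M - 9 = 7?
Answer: -352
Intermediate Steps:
M = 16 (M = 9 + 7 = 16)
J(F) = 1/11 (J(F) = 1/(-5 + 16) = 1/11)
11*(-82) + d(-25, J(4)) = 11*(-82) - 25*(3 - 25) = -902 - 25*(-22) = -902 + 550 = -352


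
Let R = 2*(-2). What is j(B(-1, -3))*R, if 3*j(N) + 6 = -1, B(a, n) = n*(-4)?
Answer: 28/3 ≈ 9.3333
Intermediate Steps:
B(a, n) = -4*n
j(N) = -7/3 (j(N) = -2 + (1/3)*(-1) = -2 - 1/3 = -7/3)
R = -4
j(B(-1, -3))*R = -7/3*(-4) = 28/3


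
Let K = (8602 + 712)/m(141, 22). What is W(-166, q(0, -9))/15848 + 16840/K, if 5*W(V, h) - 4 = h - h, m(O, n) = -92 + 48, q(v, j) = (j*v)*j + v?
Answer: -7339204143/92255170 ≈ -79.553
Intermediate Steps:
q(v, j) = v + v*j² (q(v, j) = v*j² + v = v + v*j²)
m(O, n) = -44
W(V, h) = ⅘ (W(V, h) = ⅘ + (h - h)/5 = ⅘ + (⅕)*0 = ⅘ + 0 = ⅘)
K = -4657/22 (K = (8602 + 712)/(-44) = 9314*(-1/44) = -4657/22 ≈ -211.68)
W(-166, q(0, -9))/15848 + 16840/K = (⅘)/15848 + 16840/(-4657/22) = (⅘)*(1/15848) + 16840*(-22/4657) = 1/19810 - 370480/4657 = -7339204143/92255170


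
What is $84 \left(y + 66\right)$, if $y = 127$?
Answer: $16212$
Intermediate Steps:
$84 \left(y + 66\right) = 84 \left(127 + 66\right) = 84 \cdot 193 = 16212$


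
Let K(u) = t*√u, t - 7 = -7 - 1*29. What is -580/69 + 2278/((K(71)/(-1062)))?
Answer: -580/69 + 2419236*√71/2059 ≈ 9892.0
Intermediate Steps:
t = -29 (t = 7 + (-7 - 1*29) = 7 + (-7 - 29) = 7 - 36 = -29)
K(u) = -29*√u
-580/69 + 2278/((K(71)/(-1062))) = -580/69 + 2278/((-29*√71/(-1062))) = -580*1/69 + 2278/((-29*√71*(-1/1062))) = -580/69 + 2278/((29*√71/1062)) = -580/69 + 2278*(1062*√71/2059) = -580/69 + 2419236*√71/2059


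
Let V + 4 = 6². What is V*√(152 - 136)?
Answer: 128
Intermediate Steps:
V = 32 (V = -4 + 6² = -4 + 36 = 32)
V*√(152 - 136) = 32*√(152 - 136) = 32*√16 = 32*4 = 128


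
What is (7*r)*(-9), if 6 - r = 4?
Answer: -126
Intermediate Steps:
r = 2 (r = 6 - 1*4 = 6 - 4 = 2)
(7*r)*(-9) = (7*2)*(-9) = 14*(-9) = -126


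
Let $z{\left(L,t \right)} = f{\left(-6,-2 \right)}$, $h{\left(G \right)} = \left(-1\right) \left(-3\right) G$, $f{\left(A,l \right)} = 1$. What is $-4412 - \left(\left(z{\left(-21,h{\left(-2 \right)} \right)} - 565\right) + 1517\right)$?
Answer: $-5365$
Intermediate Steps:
$h{\left(G \right)} = 3 G$
$z{\left(L,t \right)} = 1$
$-4412 - \left(\left(z{\left(-21,h{\left(-2 \right)} \right)} - 565\right) + 1517\right) = -4412 - \left(\left(1 - 565\right) + 1517\right) = -4412 - \left(-564 + 1517\right) = -4412 - 953 = -5365$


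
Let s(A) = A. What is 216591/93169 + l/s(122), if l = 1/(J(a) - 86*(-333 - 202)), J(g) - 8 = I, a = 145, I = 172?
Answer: 1220529364549/525024085420 ≈ 2.3247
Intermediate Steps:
J(g) = 180 (J(g) = 8 + 172 = 180)
l = 1/46190 (l = 1/(180 - 86*(-333 - 202)) = 1/(180 - 86*(-535)) = 1/(180 + 46010) = 1/46190 ≈ 2.1650e-5)
216591/93169 + l/s(122) = 216591/93169 + (1/46190)/122 = 216591*(1/93169) + (1/46190)*(1/122) = 216591/93169 + 1/5635180 = 1220529364549/525024085420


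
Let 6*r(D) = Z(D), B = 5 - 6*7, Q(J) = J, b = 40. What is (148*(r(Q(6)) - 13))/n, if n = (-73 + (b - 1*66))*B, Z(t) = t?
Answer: -16/33 ≈ -0.48485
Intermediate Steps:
B = -37 (B = 5 - 42 = -37)
r(D) = D/6
n = 3663 (n = (-73 + (40 - 1*66))*(-37) = (-73 + (40 - 66))*(-37) = (-73 - 26)*(-37) = -99*(-37) = 3663)
(148*(r(Q(6)) - 13))/n = (148*((⅙)*6 - 13))/3663 = (148*(1 - 13))*(1/3663) = (148*(-12))*(1/3663) = -1776*1/3663 = -16/33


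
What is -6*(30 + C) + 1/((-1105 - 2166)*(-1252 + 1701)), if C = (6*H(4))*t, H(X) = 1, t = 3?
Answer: -422979553/1468679 ≈ -288.00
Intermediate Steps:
C = 18 (C = (6*1)*3 = 6*3 = 18)
-6*(30 + C) + 1/((-1105 - 2166)*(-1252 + 1701)) = -6*(30 + 18) + 1/((-1105 - 2166)*(-1252 + 1701)) = -6*48 + 1/(-3271*449) = -288 + 1/(-1468679) = -288 - 1/1468679 = -422979553/1468679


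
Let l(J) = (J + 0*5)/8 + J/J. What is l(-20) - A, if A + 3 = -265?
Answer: 533/2 ≈ 266.50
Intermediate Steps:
l(J) = 1 + J/8 (l(J) = (J + 0)*(⅛) + 1 = J*(⅛) + 1 = J/8 + 1 = 1 + J/8)
A = -268 (A = -3 - 265 = -268)
l(-20) - A = (1 + (⅛)*(-20)) - 1*(-268) = (1 - 5/2) + 268 = -3/2 + 268 = 533/2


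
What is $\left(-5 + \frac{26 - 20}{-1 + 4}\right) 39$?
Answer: $-117$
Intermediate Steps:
$\left(-5 + \frac{26 - 20}{-1 + 4}\right) 39 = \left(-5 + \frac{6}{3}\right) 39 = \left(-5 + 6 \cdot \frac{1}{3}\right) 39 = \left(-5 + 2\right) 39 = \left(-3\right) 39 = -117$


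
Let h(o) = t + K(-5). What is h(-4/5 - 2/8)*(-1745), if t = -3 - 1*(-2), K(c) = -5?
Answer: 10470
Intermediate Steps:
t = -1 (t = -3 + 2 = -1)
h(o) = -6 (h(o) = -1 - 5 = -6)
h(-4/5 - 2/8)*(-1745) = -6*(-1745) = 10470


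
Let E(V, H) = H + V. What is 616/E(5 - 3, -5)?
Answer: -616/3 ≈ -205.33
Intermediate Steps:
616/E(5 - 3, -5) = 616/(-5 + (5 - 3)) = 616/(-5 + 2) = 616/(-3) = 616*(-⅓) = -616/3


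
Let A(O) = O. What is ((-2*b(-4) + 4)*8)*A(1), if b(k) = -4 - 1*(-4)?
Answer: 32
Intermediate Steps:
b(k) = 0 (b(k) = -4 + 4 = 0)
((-2*b(-4) + 4)*8)*A(1) = ((-2*0 + 4)*8)*1 = ((0 + 4)*8)*1 = (4*8)*1 = 32*1 = 32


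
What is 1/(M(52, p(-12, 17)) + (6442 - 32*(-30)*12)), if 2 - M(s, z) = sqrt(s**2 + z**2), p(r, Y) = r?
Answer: 4491/80675612 + sqrt(178)/80675612 ≈ 5.5833e-5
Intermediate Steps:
M(s, z) = 2 - sqrt(s**2 + z**2)
1/(M(52, p(-12, 17)) + (6442 - 32*(-30)*12)) = 1/((2 - sqrt(52**2 + (-12)**2)) + (6442 - 32*(-30)*12)) = 1/((2 - sqrt(2704 + 144)) + (6442 - (-960)*12)) = 1/((2 - sqrt(2848)) + (6442 - 1*(-11520))) = 1/((2 - 4*sqrt(178)) + (6442 + 11520)) = 1/((2 - 4*sqrt(178)) + 17962) = 1/(17964 - 4*sqrt(178))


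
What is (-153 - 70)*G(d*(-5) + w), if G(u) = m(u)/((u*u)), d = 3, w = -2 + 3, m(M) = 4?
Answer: -223/49 ≈ -4.5510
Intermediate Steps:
w = 1
G(u) = 4/u² (G(u) = 4/((u*u)) = 4/(u²) = 4/u²)
(-153 - 70)*G(d*(-5) + w) = (-153 - 70)*(4/(3*(-5) + 1)²) = -892/(-15 + 1)² = -892/(-14)² = -892/196 = -223*1/49 = -223/49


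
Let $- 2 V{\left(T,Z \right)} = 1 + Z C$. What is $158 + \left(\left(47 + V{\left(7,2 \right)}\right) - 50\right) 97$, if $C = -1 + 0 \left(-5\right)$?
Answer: $- \frac{169}{2} \approx -84.5$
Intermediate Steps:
$C = -1$ ($C = -1 + 0 = -1$)
$V{\left(T,Z \right)} = - \frac{1}{2} + \frac{Z}{2}$ ($V{\left(T,Z \right)} = - \frac{1 + Z \left(-1\right)}{2} = - \frac{1 - Z}{2} = - \frac{1}{2} + \frac{Z}{2}$)
$158 + \left(\left(47 + V{\left(7,2 \right)}\right) - 50\right) 97 = 158 + \left(\left(47 + \left(- \frac{1}{2} + \frac{1}{2} \cdot 2\right)\right) - 50\right) 97 = 158 + \left(\left(47 + \left(- \frac{1}{2} + 1\right)\right) - 50\right) 97 = 158 + \left(\left(47 + \frac{1}{2}\right) - 50\right) 97 = 158 + \left(\frac{95}{2} - 50\right) 97 = 158 - \frac{485}{2} = - \frac{169}{2}$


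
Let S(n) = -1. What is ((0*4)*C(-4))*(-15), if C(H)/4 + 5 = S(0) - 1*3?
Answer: 0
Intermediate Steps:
C(H) = -36 (C(H) = -20 + 4*(-1 - 1*3) = -20 + 4*(-1 - 3) = -20 + 4*(-4) = -20 - 16 = -36)
((0*4)*C(-4))*(-15) = ((0*4)*(-36))*(-15) = (0*(-36))*(-15) = 0*(-15) = 0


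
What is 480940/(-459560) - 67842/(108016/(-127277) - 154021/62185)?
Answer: 4112471511832567367/201595995381302 ≈ 20400.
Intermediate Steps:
480940/(-459560) - 67842/(108016/(-127277) - 154021/62185) = 480940*(-1/459560) - 67842/(108016*(-1/127277) - 154021*1/62185) = -24047/22978 - 67842/(-108016/127277 - 154021/62185) = -24047/22978 - 67842/(-26320305777/7914720245) = -24047/22978 - 67842*(-7914720245/26320305777) = -24047/22978 + 178983483620430/8773435259 = 4112471511832567367/201595995381302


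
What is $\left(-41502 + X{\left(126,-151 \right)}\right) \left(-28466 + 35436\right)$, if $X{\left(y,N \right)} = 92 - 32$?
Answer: $-288850740$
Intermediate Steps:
$X{\left(y,N \right)} = 60$
$\left(-41502 + X{\left(126,-151 \right)}\right) \left(-28466 + 35436\right) = \left(-41502 + 60\right) \left(-28466 + 35436\right) = \left(-41442\right) 6970 = -288850740$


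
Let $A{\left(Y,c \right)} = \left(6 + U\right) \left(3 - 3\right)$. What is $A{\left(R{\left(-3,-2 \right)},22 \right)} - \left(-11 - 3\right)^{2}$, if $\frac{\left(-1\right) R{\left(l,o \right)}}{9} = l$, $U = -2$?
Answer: $-196$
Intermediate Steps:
$R{\left(l,o \right)} = - 9 l$
$A{\left(Y,c \right)} = 0$ ($A{\left(Y,c \right)} = \left(6 - 2\right) \left(3 - 3\right) = 4 \cdot 0 = 0$)
$A{\left(R{\left(-3,-2 \right)},22 \right)} - \left(-11 - 3\right)^{2} = 0 - \left(-11 - 3\right)^{2} = 0 - \left(-14\right)^{2} = 0 - 196 = -196$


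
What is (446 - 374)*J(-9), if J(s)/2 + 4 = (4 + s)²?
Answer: 3024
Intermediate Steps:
J(s) = -8 + 2*(4 + s)²
(446 - 374)*J(-9) = (446 - 374)*(-8 + 2*(4 - 9)²) = 72*(-8 + 2*(-5)²) = 72*(-8 + 2*25) = 72*(-8 + 50) = 72*42 = 3024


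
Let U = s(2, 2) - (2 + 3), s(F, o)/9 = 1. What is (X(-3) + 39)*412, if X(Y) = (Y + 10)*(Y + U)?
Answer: 18952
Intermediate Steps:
s(F, o) = 9 (s(F, o) = 9*1 = 9)
U = 4 (U = 9 - (2 + 3) = 9 - 1*5 = 9 - 5 = 4)
X(Y) = (4 + Y)*(10 + Y) (X(Y) = (Y + 10)*(Y + 4) = (10 + Y)*(4 + Y) = (4 + Y)*(10 + Y))
(X(-3) + 39)*412 = ((40 + (-3)**2 + 14*(-3)) + 39)*412 = ((40 + 9 - 42) + 39)*412 = (7 + 39)*412 = 46*412 = 18952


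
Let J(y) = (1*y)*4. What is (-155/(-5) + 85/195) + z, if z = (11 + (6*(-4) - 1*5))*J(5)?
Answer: -12814/39 ≈ -328.56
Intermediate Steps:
J(y) = 4*y (J(y) = y*4 = 4*y)
z = -360 (z = (11 + (6*(-4) - 1*5))*(4*5) = (11 + (-24 - 5))*20 = (11 - 29)*20 = -18*20 = -360)
(-155/(-5) + 85/195) + z = (-155/(-5) + 85/195) - 360 = (-155*(-⅕) + 85*(1/195)) - 360 = (31 + 17/39) - 360 = 1226/39 - 360 = -12814/39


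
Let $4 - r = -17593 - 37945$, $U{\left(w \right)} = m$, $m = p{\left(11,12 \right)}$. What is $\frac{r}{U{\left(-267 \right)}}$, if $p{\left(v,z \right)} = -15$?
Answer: $- \frac{18514}{5} \approx -3702.8$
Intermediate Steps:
$m = -15$
$U{\left(w \right)} = -15$
$r = 55542$ ($r = 4 - \left(-17593 - 37945\right) = 4 - -55538 = 4 + 55538 = 55542$)
$\frac{r}{U{\left(-267 \right)}} = \frac{55542}{-15} = 55542 \left(- \frac{1}{15}\right) = - \frac{18514}{5}$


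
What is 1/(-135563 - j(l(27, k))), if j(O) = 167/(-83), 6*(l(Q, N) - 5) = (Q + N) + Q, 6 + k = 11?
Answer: -83/11251562 ≈ -7.3768e-6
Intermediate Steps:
k = 5 (k = -6 + 11 = 5)
l(Q, N) = 5 + Q/3 + N/6 (l(Q, N) = 5 + ((Q + N) + Q)/6 = 5 + ((N + Q) + Q)/6 = 5 + (N + 2*Q)/6 = 5 + (Q/3 + N/6) = 5 + Q/3 + N/6)
j(O) = -167/83 (j(O) = 167*(-1/83) = -167/83)
1/(-135563 - j(l(27, k))) = 1/(-135563 - 1*(-167/83)) = 1/(-135563 + 167/83) = 1/(-11251562/83) = -83/11251562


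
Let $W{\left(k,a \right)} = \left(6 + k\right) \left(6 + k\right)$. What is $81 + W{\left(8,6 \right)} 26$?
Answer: $5177$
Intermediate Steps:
$W{\left(k,a \right)} = \left(6 + k\right)^{2}$
$81 + W{\left(8,6 \right)} 26 = 81 + \left(6 + 8\right)^{2} \cdot 26 = 81 + 14^{2} \cdot 26 = 81 + 196 \cdot 26 = 81 + 5096 = 5177$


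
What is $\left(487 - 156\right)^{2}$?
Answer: $109561$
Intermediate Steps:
$\left(487 - 156\right)^{2} = 331^{2} = 109561$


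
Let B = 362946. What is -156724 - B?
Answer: -519670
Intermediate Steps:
-156724 - B = -156724 - 1*362946 = -156724 - 362946 = -519670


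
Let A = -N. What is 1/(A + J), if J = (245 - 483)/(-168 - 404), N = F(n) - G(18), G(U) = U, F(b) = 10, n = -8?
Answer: 286/2407 ≈ 0.11882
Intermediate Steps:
N = -8 (N = 10 - 1*18 = 10 - 18 = -8)
J = 119/286 (J = -238/(-572) = -238*(-1/572) = 119/286 ≈ 0.41608)
A = 8 (A = -1*(-8) = 8)
1/(A + J) = 1/(8 + 119/286) = 1/(2407/286) = 286/2407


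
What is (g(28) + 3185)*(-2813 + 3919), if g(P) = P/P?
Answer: 3523716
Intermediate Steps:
g(P) = 1
(g(28) + 3185)*(-2813 + 3919) = (1 + 3185)*(-2813 + 3919) = 3186*1106 = 3523716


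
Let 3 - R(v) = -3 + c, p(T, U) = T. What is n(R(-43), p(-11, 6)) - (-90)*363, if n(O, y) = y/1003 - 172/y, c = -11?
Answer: 360620505/11033 ≈ 32686.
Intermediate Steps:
R(v) = 17 (R(v) = 3 - (-3 - 11) = 3 - 1*(-14) = 3 + 14 = 17)
n(O, y) = -172/y + y/1003 (n(O, y) = y*(1/1003) - 172/y = y/1003 - 172/y = -172/y + y/1003)
n(R(-43), p(-11, 6)) - (-90)*363 = (-172/(-11) + (1/1003)*(-11)) - (-90)*363 = (-172*(-1/11) - 11/1003) - 1*(-32670) = (172/11 - 11/1003) + 32670 = 172395/11033 + 32670 = 360620505/11033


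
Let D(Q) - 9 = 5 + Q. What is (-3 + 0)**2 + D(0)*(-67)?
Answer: -929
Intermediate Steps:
D(Q) = 14 + Q (D(Q) = 9 + (5 + Q) = 14 + Q)
(-3 + 0)**2 + D(0)*(-67) = (-3 + 0)**2 + (14 + 0)*(-67) = (-3)**2 + 14*(-67) = 9 - 938 = -929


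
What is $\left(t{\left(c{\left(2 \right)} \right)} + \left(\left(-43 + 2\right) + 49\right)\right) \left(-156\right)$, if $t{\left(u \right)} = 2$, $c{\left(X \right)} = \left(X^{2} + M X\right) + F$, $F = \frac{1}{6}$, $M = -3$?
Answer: $-1560$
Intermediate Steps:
$F = \frac{1}{6} \approx 0.16667$
$c{\left(X \right)} = \frac{1}{6} + X^{2} - 3 X$ ($c{\left(X \right)} = \left(X^{2} - 3 X\right) + \frac{1}{6} = \frac{1}{6} + X^{2} - 3 X$)
$\left(t{\left(c{\left(2 \right)} \right)} + \left(\left(-43 + 2\right) + 49\right)\right) \left(-156\right) = \left(2 + \left(\left(-43 + 2\right) + 49\right)\right) \left(-156\right) = \left(2 + \left(-41 + 49\right)\right) \left(-156\right) = \left(2 + 8\right) \left(-156\right) = 10 \left(-156\right) = -1560$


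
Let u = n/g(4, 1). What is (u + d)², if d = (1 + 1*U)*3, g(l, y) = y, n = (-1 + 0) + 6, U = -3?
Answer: 1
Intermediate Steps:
n = 5 (n = -1 + 6 = 5)
u = 5 (u = 5/1 = 5*1 = 5)
d = -6 (d = (1 + 1*(-3))*3 = (1 - 3)*3 = -2*3 = -6)
(u + d)² = (5 - 6)² = (-1)² = 1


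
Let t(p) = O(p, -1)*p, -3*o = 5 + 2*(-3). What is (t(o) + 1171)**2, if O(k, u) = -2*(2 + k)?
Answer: 110775625/81 ≈ 1.3676e+6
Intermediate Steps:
O(k, u) = -4 - 2*k
o = 1/3 (o = -(5 + 2*(-3))/3 = -(5 - 6)/3 = -1/3*(-1) = 1/3 ≈ 0.33333)
t(p) = p*(-4 - 2*p) (t(p) = (-4 - 2*p)*p = p*(-4 - 2*p))
(t(o) + 1171)**2 = (-2*1/3*(2 + 1/3) + 1171)**2 = (-2*1/3*7/3 + 1171)**2 = (-14/9 + 1171)**2 = (10525/9)**2 = 110775625/81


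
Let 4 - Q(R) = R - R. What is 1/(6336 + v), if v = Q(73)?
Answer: 1/6340 ≈ 0.00015773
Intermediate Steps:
Q(R) = 4 (Q(R) = 4 - (R - R) = 4 - 1*0 = 4 + 0 = 4)
v = 4
1/(6336 + v) = 1/(6336 + 4) = 1/6340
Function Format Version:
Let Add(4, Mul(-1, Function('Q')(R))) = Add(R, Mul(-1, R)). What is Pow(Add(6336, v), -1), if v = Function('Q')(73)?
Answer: Rational(1, 6340) ≈ 0.00015773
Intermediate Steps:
Function('Q')(R) = 4 (Function('Q')(R) = Add(4, Mul(-1, Add(R, Mul(-1, R)))) = Add(4, Mul(-1, 0)) = Add(4, 0) = 4)
v = 4
Pow(Add(6336, v), -1) = Pow(Add(6336, 4), -1) = Pow(6340, -1) = Rational(1, 6340)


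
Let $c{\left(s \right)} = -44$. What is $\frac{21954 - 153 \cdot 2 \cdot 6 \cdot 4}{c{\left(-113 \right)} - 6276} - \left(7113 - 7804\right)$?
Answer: $\frac{435251}{632} \approx 688.69$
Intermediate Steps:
$\frac{21954 - 153 \cdot 2 \cdot 6 \cdot 4}{c{\left(-113 \right)} - 6276} - \left(7113 - 7804\right) = \frac{21954 - 153 \cdot 2 \cdot 6 \cdot 4}{-44 - 6276} - \left(7113 - 7804\right) = \frac{21954 - 153 \cdot 12 \cdot 4}{-6320} - -691 = \left(21954 - 7344\right) \left(- \frac{1}{6320}\right) + 691 = 14610 \left(- \frac{1}{6320}\right) + 691 = - \frac{1461}{632} + 691 = \frac{435251}{632}$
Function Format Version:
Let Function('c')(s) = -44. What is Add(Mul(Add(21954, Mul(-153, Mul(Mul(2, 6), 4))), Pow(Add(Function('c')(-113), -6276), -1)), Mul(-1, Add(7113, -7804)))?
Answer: Rational(435251, 632) ≈ 688.69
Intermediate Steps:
Add(Mul(Add(21954, Mul(-153, Mul(Mul(2, 6), 4))), Pow(Add(Function('c')(-113), -6276), -1)), Mul(-1, Add(7113, -7804))) = Add(Mul(Add(21954, Mul(-153, Mul(Mul(2, 6), 4))), Pow(Add(-44, -6276), -1)), Mul(-1, Add(7113, -7804))) = Add(Mul(Add(21954, Mul(-153, Mul(12, 4))), Pow(-6320, -1)), Mul(-1, -691)) = Add(Mul(Add(21954, Mul(-153, 48)), Rational(-1, 6320)), 691) = Add(Mul(Add(21954, -7344), Rational(-1, 6320)), 691) = Add(Mul(14610, Rational(-1, 6320)), 691) = Add(Rational(-1461, 632), 691) = Rational(435251, 632)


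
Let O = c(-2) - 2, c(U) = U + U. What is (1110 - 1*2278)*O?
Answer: 7008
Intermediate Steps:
c(U) = 2*U
O = -6 (O = 2*(-2) - 2 = -4 - 2 = -6)
(1110 - 1*2278)*O = (1110 - 1*2278)*(-6) = (1110 - 2278)*(-6) = -1168*(-6) = 7008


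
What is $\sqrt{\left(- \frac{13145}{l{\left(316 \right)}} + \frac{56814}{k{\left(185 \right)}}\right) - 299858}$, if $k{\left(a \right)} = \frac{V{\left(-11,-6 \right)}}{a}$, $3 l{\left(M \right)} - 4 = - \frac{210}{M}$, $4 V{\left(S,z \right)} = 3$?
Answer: $\frac{8 \sqrt{59461948067}}{527} \approx 3701.7$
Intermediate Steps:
$V{\left(S,z \right)} = \frac{3}{4}$ ($V{\left(S,z \right)} = \frac{1}{4} \cdot 3 = \frac{3}{4}$)
$l{\left(M \right)} = \frac{4}{3} - \frac{70}{M}$ ($l{\left(M \right)} = \frac{4}{3} + \frac{\left(-210\right) \frac{1}{M}}{3} = \frac{4}{3} - \frac{70}{M}$)
$k{\left(a \right)} = \frac{3}{4 a}$
$\sqrt{\left(- \frac{13145}{l{\left(316 \right)}} + \frac{56814}{k{\left(185 \right)}}\right) - 299858} = \sqrt{\left(- \frac{13145}{\frac{4}{3} - \frac{70}{316}} + \frac{56814}{\frac{3}{4} \cdot \frac{1}{185}}\right) - 299858} = \sqrt{\left(- \frac{13145}{\frac{4}{3} - \frac{35}{158}} + \frac{56814}{\frac{3}{4} \cdot \frac{1}{185}}\right) - 299858} = \sqrt{\left(- \frac{13145}{\frac{4}{3} - \frac{35}{158}} + \frac{56814}{\frac{3}{740}}\right) - 299858} = \sqrt{\left(- \frac{13145}{\frac{527}{474}} + 56814 \cdot \frac{740}{3}\right) - 299858} = \sqrt{\left(\left(-13145\right) \frac{474}{527} + 14014120\right) - 299858} = \sqrt{\left(- \frac{6230730}{527} + 14014120\right) - 299858} = \sqrt{\frac{7379210510}{527} - 299858} = \sqrt{\frac{7221185344}{527}} = \frac{8 \sqrt{59461948067}}{527}$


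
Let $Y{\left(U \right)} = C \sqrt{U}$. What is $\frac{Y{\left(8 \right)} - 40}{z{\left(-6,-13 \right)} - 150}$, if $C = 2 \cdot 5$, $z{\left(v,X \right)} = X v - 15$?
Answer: $\frac{40}{87} - \frac{20 \sqrt{2}}{87} \approx 0.13466$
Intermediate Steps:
$z{\left(v,X \right)} = -15 + X v$
$C = 10$
$Y{\left(U \right)} = 10 \sqrt{U}$
$\frac{Y{\left(8 \right)} - 40}{z{\left(-6,-13 \right)} - 150} = \frac{10 \sqrt{8} - 40}{\left(-15 - -78\right) - 150} = \frac{10 \cdot 2 \sqrt{2} - 40}{\left(-15 + 78\right) - 150} = \frac{20 \sqrt{2} - 40}{63 - 150} = \frac{-40 + 20 \sqrt{2}}{-87} = \left(-40 + 20 \sqrt{2}\right) \left(- \frac{1}{87}\right) = \frac{40}{87} - \frac{20 \sqrt{2}}{87}$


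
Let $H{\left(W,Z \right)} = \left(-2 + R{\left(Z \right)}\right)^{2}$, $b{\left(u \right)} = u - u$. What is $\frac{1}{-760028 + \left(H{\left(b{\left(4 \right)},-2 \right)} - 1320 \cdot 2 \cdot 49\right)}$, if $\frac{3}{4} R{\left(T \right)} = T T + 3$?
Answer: $- \frac{9}{8004008} \approx -1.1244 \cdot 10^{-6}$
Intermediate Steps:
$b{\left(u \right)} = 0$
$R{\left(T \right)} = 4 + \frac{4 T^{2}}{3}$ ($R{\left(T \right)} = \frac{4 \left(T T + 3\right)}{3} = \frac{4 \left(T^{2} + 3\right)}{3} = \frac{4 \left(3 + T^{2}\right)}{3} = 4 + \frac{4 T^{2}}{3}$)
$H{\left(W,Z \right)} = \left(2 + \frac{4 Z^{2}}{3}\right)^{2}$ ($H{\left(W,Z \right)} = \left(-2 + \left(4 + \frac{4 Z^{2}}{3}\right)\right)^{2} = \left(2 + \frac{4 Z^{2}}{3}\right)^{2}$)
$\frac{1}{-760028 + \left(H{\left(b{\left(4 \right)},-2 \right)} - 1320 \cdot 2 \cdot 49\right)} = \frac{1}{-760028 - \left(- \frac{4 \left(3 + 2 \left(-2\right)^{2}\right)^{2}}{9} + 1320 \cdot 2 \cdot 49\right)} = \frac{1}{-760028 + \left(\frac{4 \left(3 + 2 \cdot 4\right)^{2}}{9} - 129360\right)} = \frac{1}{-760028 - \left(129360 - \frac{4 \left(3 + 8\right)^{2}}{9}\right)} = \frac{1}{-760028 - \left(129360 - \frac{4 \cdot 11^{2}}{9}\right)} = \frac{1}{-760028 + \left(\frac{4}{9} \cdot 121 - 129360\right)} = \frac{1}{-760028 + \left(\frac{484}{9} - 129360\right)} = \frac{1}{-760028 - \frac{1163756}{9}} = \frac{1}{- \frac{8004008}{9}} = - \frac{9}{8004008}$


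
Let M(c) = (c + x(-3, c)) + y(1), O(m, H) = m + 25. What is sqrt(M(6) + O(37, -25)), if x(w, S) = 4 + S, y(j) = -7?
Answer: sqrt(71) ≈ 8.4261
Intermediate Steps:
O(m, H) = 25 + m
M(c) = -3 + 2*c (M(c) = (c + (4 + c)) - 7 = (4 + 2*c) - 7 = -3 + 2*c)
sqrt(M(6) + O(37, -25)) = sqrt((-3 + 2*6) + (25 + 37)) = sqrt((-3 + 12) + 62) = sqrt(9 + 62) = sqrt(71)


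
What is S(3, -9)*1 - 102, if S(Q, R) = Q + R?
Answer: -108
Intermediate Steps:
S(3, -9)*1 - 102 = (3 - 9)*1 - 102 = -6*1 - 102 = -6 - 102 = -108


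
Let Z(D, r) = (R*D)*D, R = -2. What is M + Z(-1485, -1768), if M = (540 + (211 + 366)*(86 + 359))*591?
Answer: 147656805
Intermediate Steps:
M = 152067255 (M = (540 + 577*445)*591 = (540 + 256765)*591 = 257305*591 = 152067255)
Z(D, r) = -2*D² (Z(D, r) = (-2*D)*D = -2*D²)
M + Z(-1485, -1768) = 152067255 - 2*(-1485)² = 152067255 - 2*2205225 = 152067255 - 4410450 = 147656805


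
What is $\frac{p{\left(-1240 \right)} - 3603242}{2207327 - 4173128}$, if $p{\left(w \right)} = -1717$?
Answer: $\frac{1201653}{655267} \approx 1.8338$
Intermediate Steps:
$\frac{p{\left(-1240 \right)} - 3603242}{2207327 - 4173128} = \frac{-1717 - 3603242}{2207327 - 4173128} = - \frac{3604959}{-1965801} = \left(-3604959\right) \left(- \frac{1}{1965801}\right) = \frac{1201653}{655267}$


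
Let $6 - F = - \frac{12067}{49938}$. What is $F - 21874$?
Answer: $- \frac{1092032117}{49938} \approx -21868.0$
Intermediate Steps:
$F = \frac{311695}{49938}$ ($F = 6 - - \frac{12067}{49938} = 6 + \frac{12067}{49938} = \frac{311695}{49938} \approx 6.2416$)
$F - 21874 = \frac{311695}{49938} - 21874 = - \frac{1092032117}{49938}$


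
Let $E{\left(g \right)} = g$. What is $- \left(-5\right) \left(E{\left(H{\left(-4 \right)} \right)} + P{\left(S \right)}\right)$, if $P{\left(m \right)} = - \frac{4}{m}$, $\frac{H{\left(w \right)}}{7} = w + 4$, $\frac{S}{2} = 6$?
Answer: $- \frac{5}{3} \approx -1.6667$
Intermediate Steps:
$S = 12$ ($S = 2 \cdot 6 = 12$)
$H{\left(w \right)} = 28 + 7 w$ ($H{\left(w \right)} = 7 \left(w + 4\right) = 7 \left(4 + w\right) = 28 + 7 w$)
$- \left(-5\right) \left(E{\left(H{\left(-4 \right)} \right)} + P{\left(S \right)}\right) = - \left(-5\right) \left(\left(28 + 7 \left(-4\right)\right) - \frac{4}{12}\right) = - \left(-5\right) \left(\left(28 - 28\right) - \frac{1}{3}\right) = - \left(-5\right) \left(0 - \frac{1}{3}\right) = - \frac{\left(-5\right) \left(-1\right)}{3} = \left(-1\right) \frac{5}{3} = - \frac{5}{3}$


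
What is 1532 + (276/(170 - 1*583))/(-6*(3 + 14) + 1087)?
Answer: 623224984/406805 ≈ 1532.0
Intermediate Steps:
1532 + (276/(170 - 1*583))/(-6*(3 + 14) + 1087) = 1532 + (276/(170 - 583))/(-6*17 + 1087) = 1532 + (276/(-413))/(-102 + 1087) = 1532 + (276*(-1/413))/985 = 1532 - 276/413*1/985 = 1532 - 276/406805 = 623224984/406805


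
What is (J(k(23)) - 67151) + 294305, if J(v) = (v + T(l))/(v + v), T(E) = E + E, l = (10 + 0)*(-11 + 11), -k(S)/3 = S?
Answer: 454309/2 ≈ 2.2715e+5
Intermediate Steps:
k(S) = -3*S
l = 0 (l = 10*0 = 0)
T(E) = 2*E
J(v) = ½ (J(v) = (v + 2*0)/(v + v) = (v + 0)/((2*v)) = v*(1/(2*v)) = ½)
(J(k(23)) - 67151) + 294305 = (½ - 67151) + 294305 = -134301/2 + 294305 = 454309/2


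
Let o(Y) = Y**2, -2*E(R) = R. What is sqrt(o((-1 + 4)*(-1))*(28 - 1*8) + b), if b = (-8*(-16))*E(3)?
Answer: 2*I*sqrt(3) ≈ 3.4641*I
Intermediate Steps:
E(R) = -R/2
b = -192 (b = (-8*(-16))*(-1/2*3) = 128*(-3/2) = -192)
sqrt(o((-1 + 4)*(-1))*(28 - 1*8) + b) = sqrt(((-1 + 4)*(-1))**2*(28 - 1*8) - 192) = sqrt((3*(-1))**2*(28 - 8) - 192) = sqrt((-3)**2*20 - 192) = sqrt(9*20 - 192) = sqrt(180 - 192) = sqrt(-12) = 2*I*sqrt(3)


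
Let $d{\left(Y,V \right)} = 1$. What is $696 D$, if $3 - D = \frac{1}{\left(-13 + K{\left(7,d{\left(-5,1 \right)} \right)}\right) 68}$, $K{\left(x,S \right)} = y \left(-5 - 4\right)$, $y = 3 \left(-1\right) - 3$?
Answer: $\frac{1455162}{697} \approx 2087.8$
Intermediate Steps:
$y = -6$ ($y = -3 - 3 = -6$)
$K{\left(x,S \right)} = 54$ ($K{\left(x,S \right)} = - 6 \left(-5 - 4\right) = \left(-6\right) \left(-9\right) = 54$)
$D = \frac{8363}{2788}$ ($D = 3 - \frac{1}{\left(-13 + 54\right) 68} = 3 - \frac{1}{41} \cdot \frac{1}{68} = 3 - \frac{1}{2788} = \frac{8363}{2788} \approx 2.9996$)
$696 D = 696 \cdot \frac{8363}{2788} = \frac{1455162}{697}$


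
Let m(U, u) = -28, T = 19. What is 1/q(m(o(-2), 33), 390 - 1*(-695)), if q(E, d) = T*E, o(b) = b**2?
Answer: -1/532 ≈ -0.0018797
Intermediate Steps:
q(E, d) = 19*E
1/q(m(o(-2), 33), 390 - 1*(-695)) = 1/(19*(-28)) = 1/(-532) = -1/532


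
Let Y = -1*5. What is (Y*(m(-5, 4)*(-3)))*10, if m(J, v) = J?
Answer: -750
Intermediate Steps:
Y = -5
(Y*(m(-5, 4)*(-3)))*10 = -(-25)*(-3)*10 = -5*15*10 = -75*10 = -750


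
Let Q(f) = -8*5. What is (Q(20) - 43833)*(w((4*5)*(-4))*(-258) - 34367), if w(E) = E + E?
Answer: -303294049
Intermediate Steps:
Q(f) = -40
w(E) = 2*E
(Q(20) - 43833)*(w((4*5)*(-4))*(-258) - 34367) = (-40 - 43833)*((2*((4*5)*(-4)))*(-258) - 34367) = -43873*((2*(20*(-4)))*(-258) - 34367) = -43873*((2*(-80))*(-258) - 34367) = -43873*(-160*(-258) - 34367) = -43873*(41280 - 34367) = -43873*6913 = -303294049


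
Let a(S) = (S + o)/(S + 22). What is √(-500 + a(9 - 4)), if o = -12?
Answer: I*√40521/9 ≈ 22.366*I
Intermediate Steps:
a(S) = (-12 + S)/(22 + S) (a(S) = (S - 12)/(S + 22) = (-12 + S)/(22 + S))
√(-500 + a(9 - 4)) = √(-500 + (-12 + (9 - 4))/(22 + (9 - 4))) = √(-500 + (-12 + 5)/(22 + 5)) = √(-500 - 7/27) = √(-13507/27) = I*√40521/9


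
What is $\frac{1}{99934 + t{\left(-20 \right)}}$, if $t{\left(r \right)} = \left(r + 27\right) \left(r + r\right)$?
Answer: $\frac{1}{99654} \approx 1.0035 \cdot 10^{-5}$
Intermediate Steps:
$t{\left(r \right)} = 2 r \left(27 + r\right)$ ($t{\left(r \right)} = \left(27 + r\right) 2 r = 2 r \left(27 + r\right)$)
$\frac{1}{99934 + t{\left(-20 \right)}} = \frac{1}{99934 + 2 \left(-20\right) \left(27 - 20\right)} = \frac{1}{99934 + 2 \left(-20\right) 7} = \frac{1}{99934 - 280} = \frac{1}{99654}$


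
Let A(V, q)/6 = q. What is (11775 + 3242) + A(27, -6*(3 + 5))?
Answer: 14729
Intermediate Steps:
A(V, q) = 6*q
(11775 + 3242) + A(27, -6*(3 + 5)) = (11775 + 3242) + 6*(-6*(3 + 5)) = 15017 + 6*(-6*8) = 15017 + 6*(-48) = 15017 - 288 = 14729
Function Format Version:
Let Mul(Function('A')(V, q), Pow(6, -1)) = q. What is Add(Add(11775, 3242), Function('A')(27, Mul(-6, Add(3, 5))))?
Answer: 14729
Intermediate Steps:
Function('A')(V, q) = Mul(6, q)
Add(Add(11775, 3242), Function('A')(27, Mul(-6, Add(3, 5)))) = Add(Add(11775, 3242), Mul(6, Mul(-6, Add(3, 5)))) = Add(15017, Mul(6, Mul(-6, 8))) = Add(15017, Mul(6, -48)) = Add(15017, -288) = 14729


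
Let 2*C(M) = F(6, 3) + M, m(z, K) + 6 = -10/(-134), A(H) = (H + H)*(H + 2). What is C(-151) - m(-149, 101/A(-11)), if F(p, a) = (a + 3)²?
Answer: -6911/134 ≈ -51.575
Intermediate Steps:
A(H) = 2*H*(2 + H) (A(H) = (2*H)*(2 + H) = 2*H*(2 + H))
F(p, a) = (3 + a)²
m(z, K) = -397/67 (m(z, K) = -6 - 10/(-134) = -6 - 10*(-1/134) = -6 + 5/67 = -397/67)
C(M) = 18 + M/2 (C(M) = ((3 + 3)² + M)/2 = (6² + M)/2 = (36 + M)/2 = 18 + M/2)
C(-151) - m(-149, 101/A(-11)) = (18 + (½)*(-151)) - 1*(-397/67) = (18 - 151/2) + 397/67 = -115/2 + 397/67 = -6911/134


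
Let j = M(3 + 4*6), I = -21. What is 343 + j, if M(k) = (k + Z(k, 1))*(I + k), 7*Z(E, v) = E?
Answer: 3697/7 ≈ 528.14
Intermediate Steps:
Z(E, v) = E/7
M(k) = 8*k*(-21 + k)/7 (M(k) = (k + k/7)*(-21 + k) = (8*k/7)*(-21 + k) = 8*k*(-21 + k)/7)
j = 1296/7 (j = 8*(3 + 4*6)*(-21 + (3 + 4*6))/7 = 8*(3 + 24)*(-21 + (3 + 24))/7 = (8/7)*27*(-21 + 27) = (8/7)*27*6 = 1296/7 ≈ 185.14)
343 + j = 343 + 1296/7 = 3697/7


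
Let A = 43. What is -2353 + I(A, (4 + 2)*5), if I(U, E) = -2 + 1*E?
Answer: -2325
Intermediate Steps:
I(U, E) = -2 + E
-2353 + I(A, (4 + 2)*5) = -2353 + (-2 + (4 + 2)*5) = -2353 + (-2 + 6*5) = -2353 + (-2 + 30) = -2353 + 28 = -2325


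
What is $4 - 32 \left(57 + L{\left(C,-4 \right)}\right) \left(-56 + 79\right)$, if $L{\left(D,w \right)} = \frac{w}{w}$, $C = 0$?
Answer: $-42684$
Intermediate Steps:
$L{\left(D,w \right)} = 1$
$4 - 32 \left(57 + L{\left(C,-4 \right)}\right) \left(-56 + 79\right) = 4 - 32 \left(57 + 1\right) \left(-56 + 79\right) = 4 - 32 \cdot 58 \cdot 23 = 4 - 42688 = -42684$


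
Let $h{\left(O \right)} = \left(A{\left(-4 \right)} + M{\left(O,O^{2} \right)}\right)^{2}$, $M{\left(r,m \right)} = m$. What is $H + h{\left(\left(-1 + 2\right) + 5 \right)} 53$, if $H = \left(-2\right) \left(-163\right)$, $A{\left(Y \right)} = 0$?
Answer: $69014$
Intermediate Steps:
$H = 326$
$h{\left(O \right)} = O^{4}$ ($h{\left(O \right)} = \left(0 + O^{2}\right)^{2} = \left(O^{2}\right)^{2} = O^{4}$)
$H + h{\left(\left(-1 + 2\right) + 5 \right)} 53 = 326 + \left(\left(-1 + 2\right) + 5\right)^{4} \cdot 53 = 326 + \left(1 + 5\right)^{4} \cdot 53 = 326 + 6^{4} \cdot 53 = 326 + 1296 \cdot 53 = 326 + 68688 = 69014$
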